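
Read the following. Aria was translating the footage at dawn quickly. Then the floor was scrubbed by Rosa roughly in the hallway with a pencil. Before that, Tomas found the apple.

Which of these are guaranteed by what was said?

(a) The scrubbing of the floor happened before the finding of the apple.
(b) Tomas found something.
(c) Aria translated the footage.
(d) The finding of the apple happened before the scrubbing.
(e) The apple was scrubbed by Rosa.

(a) Not entailed — the narrative places the finding before the scrubbing, not after.
(b) Entailed — this follows by dropping conjuncts from the finding event's description.
(c) Not entailed — 'was translating' is progressive on an accomplishment; it does not entail the completed 'translated'.
(d) Entailed — the narrative places the finding before the scrubbing.
(e) Not entailed — Rosa scrubbed the floor, not the apple; the apple belongs to the finding event.

(b), (d)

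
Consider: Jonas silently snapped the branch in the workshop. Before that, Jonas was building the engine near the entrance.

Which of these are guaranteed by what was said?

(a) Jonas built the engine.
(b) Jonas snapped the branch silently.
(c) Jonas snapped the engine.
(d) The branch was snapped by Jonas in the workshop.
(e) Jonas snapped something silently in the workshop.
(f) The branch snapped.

(b), (d), (e), (f)

(a) Not entailed — 'was building' is progressive on an accomplishment; it does not entail the completed 'built'.
(b) Entailed — every conjunct here is already in the original snapping event.
(c) Not entailed — Jonas snapped the branch, not the engine; the engine belongs to the building event.
(d) Entailed — this follows by dropping conjuncts from the snapping event's description.
(e) Entailed — every conjunct here is already in the original snapping event.
(f) Entailed — 'Jonas snapped the branch' is causative; it entails the inchoative 'the branch snapped'.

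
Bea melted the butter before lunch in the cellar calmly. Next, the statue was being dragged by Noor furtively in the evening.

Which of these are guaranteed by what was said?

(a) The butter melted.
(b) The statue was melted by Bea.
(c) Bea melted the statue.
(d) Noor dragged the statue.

(a), (d)

(a) Entailed — 'Bea melted the butter' is causative; it entails the inchoative 'the butter melted'.
(b) Not entailed — Bea melted the butter, not the statue; the statue belongs to the dragging event.
(c) Not entailed — Bea melted the butter, not the statue; the statue belongs to the dragging event.
(d) Entailed — 'drag' is an activity; 'was dragging' entails that some dragging happened, so 'dragged' holds.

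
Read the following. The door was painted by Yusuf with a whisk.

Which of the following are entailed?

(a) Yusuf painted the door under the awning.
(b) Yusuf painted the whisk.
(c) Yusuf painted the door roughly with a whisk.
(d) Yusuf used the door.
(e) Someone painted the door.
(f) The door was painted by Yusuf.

(a) Not entailed — 'under the awning' adds information not in the original event.
(b) Not entailed — the whisk is the instrument, not what was painted.
(c) Not entailed — 'roughly' adds information not in the original event.
(d) Not entailed — the door is the patient, not an instrument — Yusuf used a whisk.
(e) Entailed — dropping 'with a whisk' and generalizing the agent leaves a sub-description the original still satisfies.
(f) Entailed — this follows by dropping conjuncts from the painting event's description.

(e), (f)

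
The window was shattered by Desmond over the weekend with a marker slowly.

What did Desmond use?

'with a marker' marks the instrument of the shattering event.

a marker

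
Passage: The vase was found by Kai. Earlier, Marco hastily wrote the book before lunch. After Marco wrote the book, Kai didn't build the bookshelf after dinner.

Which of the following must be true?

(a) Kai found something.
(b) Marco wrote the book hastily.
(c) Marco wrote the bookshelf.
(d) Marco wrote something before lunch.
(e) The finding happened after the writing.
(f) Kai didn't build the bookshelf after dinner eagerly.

(a), (b), (d), (e), (f)

(a) Entailed — the original entails any weakening of itself; this just generalizes the patient.
(b) Entailed — the original entails any weakening of itself; this just drops 'before lunch'.
(c) Not entailed — Marco wrote the book, not the bookshelf; the bookshelf belongs to the building event.
(d) Entailed — dropping 'hastily' and generalizing the patient leaves a sub-description the original still satisfies.
(e) Entailed — the narrative places the writing before the finding.
(f) Entailed — under negation, adding a further restriction is entailed: if no such building event occurred, none occurred eagerly either.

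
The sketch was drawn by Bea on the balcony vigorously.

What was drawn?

the sketch

'the sketch' marks the patient of the drawing event.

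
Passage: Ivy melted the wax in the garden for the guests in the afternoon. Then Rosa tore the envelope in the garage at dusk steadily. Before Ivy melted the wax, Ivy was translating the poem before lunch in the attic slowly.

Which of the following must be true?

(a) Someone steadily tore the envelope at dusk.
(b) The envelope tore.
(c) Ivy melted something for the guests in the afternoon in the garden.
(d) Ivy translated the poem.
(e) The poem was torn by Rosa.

(a), (b), (c)

(a) Entailed — the original entails any weakening of itself; this just drops 'in the garage' and generalizes the agent.
(b) Entailed — 'Rosa tore the envelope' is causative; it entails the inchoative 'the envelope tore'.
(c) Entailed — this follows by dropping conjuncts from the melting event's description.
(d) Not entailed — 'was translating' is progressive on an accomplishment; it does not entail the completed 'translated'.
(e) Not entailed — Rosa tore the envelope, not the poem; the poem belongs to the translating event.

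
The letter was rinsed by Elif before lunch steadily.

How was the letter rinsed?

steadily

'steadily' marks the manner of the rinsing event.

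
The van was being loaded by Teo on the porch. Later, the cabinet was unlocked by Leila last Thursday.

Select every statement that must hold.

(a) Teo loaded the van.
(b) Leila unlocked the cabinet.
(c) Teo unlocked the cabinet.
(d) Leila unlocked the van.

(b)

(a) Not entailed — 'was loading' is progressive on an accomplishment; it does not entail the completed 'loaded'.
(b) Entailed — the original entails any weakening of itself; this just drops 'last Thursday'.
(c) Not entailed — the passage has Leila unlocking the cabinet, not Teo.
(d) Not entailed — Leila unlocked the cabinet, not the van; the van belongs to the loading event.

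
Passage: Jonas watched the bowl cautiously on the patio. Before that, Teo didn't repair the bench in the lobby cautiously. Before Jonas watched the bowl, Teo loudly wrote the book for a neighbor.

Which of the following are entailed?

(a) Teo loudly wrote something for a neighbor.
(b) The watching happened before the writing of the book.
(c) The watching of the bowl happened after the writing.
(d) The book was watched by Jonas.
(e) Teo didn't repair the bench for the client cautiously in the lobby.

(a), (c), (e)

(a) Entailed — every conjunct here is already in the original writing event.
(b) Not entailed — the narrative places the writing before the watching, not after.
(c) Entailed — the narrative places the writing before the watching.
(d) Not entailed — Jonas watched the bowl, not the book; the book belongs to the writing event.
(e) Entailed — under negation, adding a further restriction is entailed: if no such repairing event occurred, none occurred for the client either.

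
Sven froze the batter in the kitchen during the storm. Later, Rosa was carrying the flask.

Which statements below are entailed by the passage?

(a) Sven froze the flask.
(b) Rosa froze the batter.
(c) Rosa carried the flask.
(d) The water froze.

(c)

(a) Not entailed — Sven froze the batter, not the flask; the flask belongs to the carrying event.
(b) Not entailed — the passage has Sven freezing the batter, not Rosa.
(c) Entailed — 'carry' is an activity; 'was carrying' entails that some carrying happened, so 'carried' holds.
(d) Not entailed — the batter is what froze, not the water.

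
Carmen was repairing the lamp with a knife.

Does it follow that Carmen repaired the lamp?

no

'was repairing' is progressive; for an accomplishment like 'repair the lamp', it doesn't entail completion.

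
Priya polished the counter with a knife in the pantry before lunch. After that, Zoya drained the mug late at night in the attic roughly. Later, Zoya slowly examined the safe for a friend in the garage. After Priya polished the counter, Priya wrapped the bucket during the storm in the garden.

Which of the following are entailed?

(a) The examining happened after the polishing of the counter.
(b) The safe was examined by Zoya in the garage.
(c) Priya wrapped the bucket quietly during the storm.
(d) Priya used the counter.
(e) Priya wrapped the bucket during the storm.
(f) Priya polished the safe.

(a), (b), (e)

(a) Entailed — the narrative places the polishing before the examining.
(b) Entailed — the original entails any weakening of itself; this just drops 'for a friend', 'slowly'.
(c) Not entailed — 'quietly' adds information not in the original event.
(d) Not entailed — the counter is the patient, not an instrument — Priya used a knife.
(e) Entailed — dropping 'in the garden' leaves a sub-description the original still satisfies.
(f) Not entailed — Priya polished the counter, not the safe; the safe belongs to the examining event.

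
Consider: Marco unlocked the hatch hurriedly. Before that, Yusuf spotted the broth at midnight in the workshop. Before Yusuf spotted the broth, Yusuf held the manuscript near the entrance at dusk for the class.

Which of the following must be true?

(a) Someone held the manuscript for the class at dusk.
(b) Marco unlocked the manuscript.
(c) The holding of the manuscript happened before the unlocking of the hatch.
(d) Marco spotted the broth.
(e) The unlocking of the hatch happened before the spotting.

(a) Entailed — this follows by dropping conjuncts from the holding event's description.
(b) Not entailed — Marco unlocked the hatch, not the manuscript; the manuscript belongs to the holding event.
(c) Entailed — the narrative places the holding before the unlocking.
(d) Not entailed — the passage has Yusuf spotting the broth, not Marco.
(e) Not entailed — the narrative places the spotting before the unlocking, not after.

(a), (c)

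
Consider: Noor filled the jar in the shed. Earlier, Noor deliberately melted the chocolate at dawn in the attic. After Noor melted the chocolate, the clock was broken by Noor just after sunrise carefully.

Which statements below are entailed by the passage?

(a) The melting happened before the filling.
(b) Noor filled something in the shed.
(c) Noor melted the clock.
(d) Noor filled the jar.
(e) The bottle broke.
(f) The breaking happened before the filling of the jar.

(a) Entailed — the narrative places the melting before the filling.
(b) Entailed — the original entails any weakening of itself; this just generalizes the patient.
(c) Not entailed — Noor melted the chocolate, not the clock; the clock belongs to the breaking event.
(d) Entailed — this follows by dropping conjuncts from the filling event's description.
(e) Not entailed — the clock is what broke, not the bottle.
(f) Not entailed — the narrative doesn't order the breaking relative to the filling.

(a), (b), (d)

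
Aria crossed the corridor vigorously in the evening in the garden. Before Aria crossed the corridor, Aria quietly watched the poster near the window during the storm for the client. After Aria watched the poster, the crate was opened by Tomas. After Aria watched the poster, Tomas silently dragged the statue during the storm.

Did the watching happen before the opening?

The narrative orders the watching before the opening.

yes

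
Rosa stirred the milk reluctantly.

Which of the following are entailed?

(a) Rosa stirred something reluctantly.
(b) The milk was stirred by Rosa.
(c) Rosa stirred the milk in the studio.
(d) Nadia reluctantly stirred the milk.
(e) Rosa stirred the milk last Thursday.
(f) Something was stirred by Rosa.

(a), (b), (f)

(a) Entailed — every conjunct here is already in the original stirring event.
(b) Entailed — this follows by dropping conjuncts from the stirring event's description.
(c) Not entailed — 'in the studio' adds information not in the original event.
(d) Not entailed — the passage has Rosa stirring the milk, not Nadia.
(e) Not entailed — 'last Thursday' adds information not in the original event.
(f) Entailed — this follows by dropping conjuncts from the stirring event's description.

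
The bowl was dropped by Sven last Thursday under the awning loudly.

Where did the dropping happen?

'under the awning' marks the location of the dropping event.

under the awning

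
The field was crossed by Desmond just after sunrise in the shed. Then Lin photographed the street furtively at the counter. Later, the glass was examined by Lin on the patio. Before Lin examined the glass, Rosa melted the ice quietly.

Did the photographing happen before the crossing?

no

The narrative orders the crossing before the photographing.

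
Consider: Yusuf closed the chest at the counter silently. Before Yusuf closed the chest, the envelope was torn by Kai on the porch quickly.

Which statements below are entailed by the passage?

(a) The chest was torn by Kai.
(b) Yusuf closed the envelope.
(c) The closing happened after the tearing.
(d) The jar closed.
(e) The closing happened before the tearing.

(a) Not entailed — Kai tore the envelope, not the chest; the chest belongs to the closing event.
(b) Not entailed — Yusuf closed the chest, not the envelope; the envelope belongs to the tearing event.
(c) Entailed — the narrative places the tearing before the closing.
(d) Not entailed — the chest is what closed, not the jar.
(e) Not entailed — the narrative places the tearing before the closing, not after.

(c)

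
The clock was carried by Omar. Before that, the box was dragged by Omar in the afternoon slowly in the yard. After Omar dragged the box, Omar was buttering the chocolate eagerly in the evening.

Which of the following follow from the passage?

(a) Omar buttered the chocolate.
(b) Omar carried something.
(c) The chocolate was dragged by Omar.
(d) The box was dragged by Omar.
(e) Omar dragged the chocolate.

(a) Not entailed — 'was buttering' is progressive on an accomplishment; it does not entail the completed 'buttered'.
(b) Entailed — generalizing the patient leaves a sub-description the original still satisfies.
(c) Not entailed — Omar dragged the box, not the chocolate; the chocolate belongs to the buttering event.
(d) Entailed — every conjunct here is already in the original dragging event.
(e) Not entailed — Omar dragged the box, not the chocolate; the chocolate belongs to the buttering event.

(b), (d)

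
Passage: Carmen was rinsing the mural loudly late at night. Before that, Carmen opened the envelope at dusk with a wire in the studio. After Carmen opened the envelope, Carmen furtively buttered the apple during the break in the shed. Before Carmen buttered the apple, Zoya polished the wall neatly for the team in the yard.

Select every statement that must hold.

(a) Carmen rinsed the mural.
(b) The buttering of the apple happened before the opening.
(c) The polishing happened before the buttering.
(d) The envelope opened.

(a), (c), (d)

(a) Entailed — 'rinse' is an activity; 'was rinsing' entails that some rinsing happened, so 'rinsed' holds.
(b) Not entailed — the narrative places the opening before the buttering, not after.
(c) Entailed — the narrative places the polishing before the buttering.
(d) Entailed — 'Carmen opened the envelope' is causative; it entails the inchoative 'the envelope opened'.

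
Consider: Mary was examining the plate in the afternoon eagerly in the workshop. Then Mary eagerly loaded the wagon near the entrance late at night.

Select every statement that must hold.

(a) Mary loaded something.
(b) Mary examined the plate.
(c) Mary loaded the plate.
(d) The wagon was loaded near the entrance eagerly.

(a), (b), (d)

(a) Entailed — every conjunct here is already in the original loading event.
(b) Entailed — 'examine' is an activity; 'was examining' entails that some examining happened, so 'examined' holds.
(c) Not entailed — Mary loaded the wagon, not the plate; the plate belongs to the examining event.
(d) Entailed — the original entails any weakening of itself; this just drops 'late at night' and generalizes the agent.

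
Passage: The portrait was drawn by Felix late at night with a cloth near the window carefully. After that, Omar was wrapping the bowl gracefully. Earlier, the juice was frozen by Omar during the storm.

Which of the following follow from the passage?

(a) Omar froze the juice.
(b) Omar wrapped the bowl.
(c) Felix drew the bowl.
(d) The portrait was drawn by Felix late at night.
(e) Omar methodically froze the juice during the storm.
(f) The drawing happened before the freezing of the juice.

(a), (d)

(a) Entailed — the original entails any weakening of itself; this just drops 'during the storm'.
(b) Not entailed — 'was wrapping' is progressive on an accomplishment; it does not entail the completed 'wrapped'.
(c) Not entailed — Felix drew the portrait, not the bowl; the bowl belongs to the wrapping event.
(d) Entailed — this follows by dropping conjuncts from the drawing event's description.
(e) Not entailed — 'methodically' adds information not in the original event.
(f) Not entailed — the narrative doesn't order the drawing relative to the freezing.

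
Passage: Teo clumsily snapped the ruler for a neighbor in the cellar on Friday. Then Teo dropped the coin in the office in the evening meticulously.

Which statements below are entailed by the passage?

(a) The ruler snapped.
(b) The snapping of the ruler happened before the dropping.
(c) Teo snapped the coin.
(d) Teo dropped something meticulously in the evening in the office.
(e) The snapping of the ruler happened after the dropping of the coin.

(a), (b), (d)

(a) Entailed — 'Teo snapped the ruler' is causative; it entails the inchoative 'the ruler snapped'.
(b) Entailed — the narrative places the snapping before the dropping.
(c) Not entailed — Teo snapped the ruler, not the coin; the coin belongs to the dropping event.
(d) Entailed — every conjunct here is already in the original dropping event.
(e) Not entailed — the narrative places the snapping before the dropping, not after.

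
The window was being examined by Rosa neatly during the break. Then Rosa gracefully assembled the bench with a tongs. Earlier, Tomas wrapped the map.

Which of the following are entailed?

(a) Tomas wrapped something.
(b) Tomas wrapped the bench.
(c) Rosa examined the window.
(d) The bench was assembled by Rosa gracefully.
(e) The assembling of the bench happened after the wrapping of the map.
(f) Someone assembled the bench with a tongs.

(a) Entailed — generalizing the patient leaves a sub-description the original still satisfies.
(b) Not entailed — Tomas wrapped the map, not the bench; the bench belongs to the assembling event.
(c) Entailed — 'examine' is an activity; 'was examining' entails that some examining happened, so 'examined' holds.
(d) Entailed — this follows by dropping conjuncts from the assembling event's description.
(e) Entailed — the narrative places the wrapping before the assembling.
(f) Entailed — dropping 'gracefully' and generalizing the agent leaves a sub-description the original still satisfies.

(a), (c), (d), (e), (f)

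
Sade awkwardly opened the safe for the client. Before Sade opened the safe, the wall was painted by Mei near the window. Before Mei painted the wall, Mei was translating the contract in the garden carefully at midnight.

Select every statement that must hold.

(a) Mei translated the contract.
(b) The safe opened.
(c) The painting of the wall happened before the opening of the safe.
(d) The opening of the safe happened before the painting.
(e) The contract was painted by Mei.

(a) Not entailed — 'was translating' is progressive on an accomplishment; it does not entail the completed 'translated'.
(b) Entailed — 'Sade opened the safe' is causative; it entails the inchoative 'the safe opened'.
(c) Entailed — the narrative places the painting before the opening.
(d) Not entailed — the narrative places the painting before the opening, not after.
(e) Not entailed — Mei painted the wall, not the contract; the contract belongs to the translating event.

(b), (c)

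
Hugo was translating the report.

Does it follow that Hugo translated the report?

'was translating' is progressive; for an accomplishment like 'translate the report', it doesn't entail completion.

no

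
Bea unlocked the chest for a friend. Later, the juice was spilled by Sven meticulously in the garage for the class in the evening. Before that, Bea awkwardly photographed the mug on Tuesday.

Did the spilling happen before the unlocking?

no

The narrative orders the unlocking before the spilling.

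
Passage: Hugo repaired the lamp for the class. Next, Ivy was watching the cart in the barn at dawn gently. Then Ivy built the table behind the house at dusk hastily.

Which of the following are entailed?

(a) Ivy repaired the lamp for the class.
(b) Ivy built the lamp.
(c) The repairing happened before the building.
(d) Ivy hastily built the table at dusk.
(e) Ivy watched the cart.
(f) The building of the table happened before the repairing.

(c), (d), (e)

(a) Not entailed — the passage has Hugo repairing the lamp, not Ivy.
(b) Not entailed — Ivy built the table, not the lamp; the lamp belongs to the repairing event.
(c) Entailed — the narrative places the repairing before the building.
(d) Entailed — this follows by dropping conjuncts from the building event's description.
(e) Entailed — 'watch' is an activity; 'was watching' entails that some watching happened, so 'watched' holds.
(f) Not entailed — the narrative places the repairing before the building, not after.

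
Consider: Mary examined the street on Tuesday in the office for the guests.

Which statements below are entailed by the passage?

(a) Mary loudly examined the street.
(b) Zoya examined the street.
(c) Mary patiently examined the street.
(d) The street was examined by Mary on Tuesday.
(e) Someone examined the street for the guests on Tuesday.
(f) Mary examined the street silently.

(d), (e)

(a) Not entailed — 'loudly' adds information not in the original event.
(b) Not entailed — the passage has Mary examining the street, not Zoya.
(c) Not entailed — 'patiently' adds information not in the original event.
(d) Entailed — every conjunct here is already in the original examining event.
(e) Entailed — every conjunct here is already in the original examining event.
(f) Not entailed — 'silently' adds information not in the original event.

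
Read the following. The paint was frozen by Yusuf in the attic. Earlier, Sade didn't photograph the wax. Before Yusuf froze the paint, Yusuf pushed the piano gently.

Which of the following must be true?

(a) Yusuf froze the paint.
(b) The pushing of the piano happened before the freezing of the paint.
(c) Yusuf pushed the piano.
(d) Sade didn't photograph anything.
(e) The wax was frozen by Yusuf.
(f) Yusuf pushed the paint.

(a), (b), (c)

(a) Entailed — this follows by dropping conjuncts from the freezing event's description.
(b) Entailed — the narrative places the pushing before the freezing.
(c) Entailed — every conjunct here is already in the original pushing event.
(d) Not entailed — the original only denies this specific event; Sade may have photographed something else.
(e) Not entailed — Yusuf froze the paint, not the wax; the wax belongs to the photographing event.
(f) Not entailed — Yusuf pushed the piano, not the paint; the paint belongs to the freezing event.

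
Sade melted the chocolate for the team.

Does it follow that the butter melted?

no

Nothing is said about any butter; only the chocolate is affected.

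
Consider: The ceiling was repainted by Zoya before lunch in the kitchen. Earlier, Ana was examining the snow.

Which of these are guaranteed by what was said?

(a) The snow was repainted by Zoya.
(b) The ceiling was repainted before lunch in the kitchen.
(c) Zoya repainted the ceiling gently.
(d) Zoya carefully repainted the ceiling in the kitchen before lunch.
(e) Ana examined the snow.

(b), (e)

(a) Not entailed — Zoya repainted the ceiling, not the snow; the snow belongs to the examining event.
(b) Entailed — generalizing the agent leaves a sub-description the original still satisfies.
(c) Not entailed — 'gently' adds information not in the original event.
(d) Not entailed — 'carefully' adds information not in the original event.
(e) Entailed — 'examine' is an activity; 'was examining' entails that some examining happened, so 'examined' holds.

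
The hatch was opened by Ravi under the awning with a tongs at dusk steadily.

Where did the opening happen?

'under the awning' marks the location of the opening event.

under the awning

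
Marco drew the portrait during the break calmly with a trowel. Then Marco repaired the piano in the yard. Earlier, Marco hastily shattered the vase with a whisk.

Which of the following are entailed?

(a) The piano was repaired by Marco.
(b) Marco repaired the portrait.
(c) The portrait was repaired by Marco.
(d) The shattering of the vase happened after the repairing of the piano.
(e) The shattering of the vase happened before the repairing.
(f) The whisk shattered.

(a), (e)

(a) Entailed — dropping 'in the yard' leaves a sub-description the original still satisfies.
(b) Not entailed — Marco repaired the piano, not the portrait; the portrait belongs to the drawing event.
(c) Not entailed — Marco repaired the piano, not the portrait; the portrait belongs to the drawing event.
(d) Not entailed — the narrative places the shattering before the repairing, not after.
(e) Entailed — the narrative places the shattering before the repairing.
(f) Not entailed — the vase is what shattered, not the whisk.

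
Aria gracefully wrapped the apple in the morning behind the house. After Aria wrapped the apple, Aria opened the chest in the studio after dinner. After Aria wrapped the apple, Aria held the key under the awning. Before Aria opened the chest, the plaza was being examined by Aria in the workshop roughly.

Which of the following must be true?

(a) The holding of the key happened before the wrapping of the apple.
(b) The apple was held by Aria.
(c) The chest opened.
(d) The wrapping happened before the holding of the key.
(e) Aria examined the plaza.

(c), (d), (e)

(a) Not entailed — the narrative places the wrapping before the holding, not after.
(b) Not entailed — Aria held the key, not the apple; the apple belongs to the wrapping event.
(c) Entailed — 'Aria opened the chest' is causative; it entails the inchoative 'the chest opened'.
(d) Entailed — the narrative places the wrapping before the holding.
(e) Entailed — 'examine' is an activity; 'was examining' entails that some examining happened, so 'examined' holds.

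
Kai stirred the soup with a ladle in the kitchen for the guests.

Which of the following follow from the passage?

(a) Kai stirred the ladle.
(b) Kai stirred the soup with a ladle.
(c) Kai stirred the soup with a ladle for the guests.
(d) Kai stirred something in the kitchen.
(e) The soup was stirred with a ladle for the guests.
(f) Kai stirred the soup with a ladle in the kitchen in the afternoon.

(b), (c), (d), (e)

(a) Not entailed — the ladle is the instrument, not what was stirred.
(b) Entailed — this follows by dropping conjuncts from the stirring event's description.
(c) Entailed — every conjunct here is already in the original stirring event.
(d) Entailed — every conjunct here is already in the original stirring event.
(e) Entailed — the original entails any weakening of itself; this just drops 'in the kitchen' and generalizes the agent.
(f) Not entailed — 'in the afternoon' adds information not in the original event.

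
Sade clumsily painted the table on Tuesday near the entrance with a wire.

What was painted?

'the table' marks the patient of the painting event.

the table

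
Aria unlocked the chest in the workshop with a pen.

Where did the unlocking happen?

'in the workshop' marks the location of the unlocking event.

in the workshop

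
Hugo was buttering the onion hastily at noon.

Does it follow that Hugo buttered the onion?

'was buttering' is progressive; for an accomplishment like 'butter the onion', it doesn't entail completion.

no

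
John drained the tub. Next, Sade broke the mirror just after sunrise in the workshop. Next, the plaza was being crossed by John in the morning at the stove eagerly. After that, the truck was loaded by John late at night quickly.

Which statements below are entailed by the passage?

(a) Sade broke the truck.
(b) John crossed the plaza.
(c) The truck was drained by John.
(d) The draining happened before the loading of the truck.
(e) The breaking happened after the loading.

(a) Not entailed — Sade broke the mirror, not the truck; the truck belongs to the loading event.
(b) Not entailed — 'was crossing' is progressive on an accomplishment; it does not entail the completed 'crossed'.
(c) Not entailed — John drained the tub, not the truck; the truck belongs to the loading event.
(d) Entailed — the narrative places the draining before the loading.
(e) Not entailed — the narrative places the breaking before the loading, not after.

(d)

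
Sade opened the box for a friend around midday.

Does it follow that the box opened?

'Sade opened the box' is the causative; it entails the inchoative 'the box opened'.

yes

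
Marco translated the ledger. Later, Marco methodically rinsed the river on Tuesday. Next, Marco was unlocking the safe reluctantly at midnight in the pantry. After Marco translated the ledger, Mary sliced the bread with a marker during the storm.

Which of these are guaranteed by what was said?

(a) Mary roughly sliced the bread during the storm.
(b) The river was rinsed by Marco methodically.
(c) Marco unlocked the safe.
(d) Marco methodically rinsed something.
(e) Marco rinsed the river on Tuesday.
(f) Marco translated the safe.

(b), (d), (e)

(a) Not entailed — 'roughly' adds information not in the original event.
(b) Entailed — every conjunct here is already in the original rinsing event.
(c) Not entailed — 'was unlocking' is progressive on an accomplishment; it does not entail the completed 'unlocked'.
(d) Entailed — dropping 'on Tuesday' and generalizing the patient leaves a sub-description the original still satisfies.
(e) Entailed — this follows by dropping conjuncts from the rinsing event's description.
(f) Not entailed — Marco translated the ledger, not the safe; the safe belongs to the unlocking event.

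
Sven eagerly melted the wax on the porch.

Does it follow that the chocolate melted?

no

Nothing is said about any chocolate; only the wax is affected.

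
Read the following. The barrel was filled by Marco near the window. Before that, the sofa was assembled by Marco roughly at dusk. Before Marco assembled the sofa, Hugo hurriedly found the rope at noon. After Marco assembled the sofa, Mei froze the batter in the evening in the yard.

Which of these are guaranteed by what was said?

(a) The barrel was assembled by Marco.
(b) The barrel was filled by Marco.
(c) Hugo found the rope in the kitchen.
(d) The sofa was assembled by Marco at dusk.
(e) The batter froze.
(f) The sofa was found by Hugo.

(b), (d), (e)

(a) Not entailed — Marco assembled the sofa, not the barrel; the barrel belongs to the filling event.
(b) Entailed — the original entails any weakening of itself; this just drops 'near the window'.
(c) Not entailed — 'in the kitchen' adds information not in the original event.
(d) Entailed — this follows by dropping conjuncts from the assembling event's description.
(e) Entailed — 'Mei froze the batter' is causative; it entails the inchoative 'the batter froze'.
(f) Not entailed — Hugo found the rope, not the sofa; the sofa belongs to the assembling event.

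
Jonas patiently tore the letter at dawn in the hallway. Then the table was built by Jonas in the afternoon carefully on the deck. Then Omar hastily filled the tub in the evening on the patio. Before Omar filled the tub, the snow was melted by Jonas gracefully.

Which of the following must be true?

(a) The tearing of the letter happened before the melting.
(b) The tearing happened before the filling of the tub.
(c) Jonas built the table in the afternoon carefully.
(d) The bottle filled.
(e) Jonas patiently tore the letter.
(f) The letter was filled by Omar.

(a) Not entailed — the narrative doesn't order the tearing relative to the melting.
(b) Entailed — the narrative places the tearing before the filling.
(c) Entailed — every conjunct here is already in the original building event.
(d) Not entailed — the tub is what filled, not the bottle.
(e) Entailed — every conjunct here is already in the original tearing event.
(f) Not entailed — Omar filled the tub, not the letter; the letter belongs to the tearing event.

(b), (c), (e)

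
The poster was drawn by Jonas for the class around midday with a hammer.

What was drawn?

the poster

'the poster' marks the patient of the drawing event.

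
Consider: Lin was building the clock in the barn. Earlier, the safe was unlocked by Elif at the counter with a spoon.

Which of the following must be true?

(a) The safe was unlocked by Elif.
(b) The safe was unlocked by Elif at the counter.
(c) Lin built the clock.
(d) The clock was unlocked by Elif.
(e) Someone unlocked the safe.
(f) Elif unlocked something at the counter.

(a) Entailed — dropping 'at the counter', 'with a spoon' leaves a sub-description the original still satisfies.
(b) Entailed — every conjunct here is already in the original unlocking event.
(c) Not entailed — 'was building' is progressive on an accomplishment; it does not entail the completed 'built'.
(d) Not entailed — Elif unlocked the safe, not the clock; the clock belongs to the building event.
(e) Entailed — the original entails any weakening of itself; this just drops 'at the counter', 'with a spoon' and generalizes the agent.
(f) Entailed — this follows by dropping conjuncts from the unlocking event's description.

(a), (b), (e), (f)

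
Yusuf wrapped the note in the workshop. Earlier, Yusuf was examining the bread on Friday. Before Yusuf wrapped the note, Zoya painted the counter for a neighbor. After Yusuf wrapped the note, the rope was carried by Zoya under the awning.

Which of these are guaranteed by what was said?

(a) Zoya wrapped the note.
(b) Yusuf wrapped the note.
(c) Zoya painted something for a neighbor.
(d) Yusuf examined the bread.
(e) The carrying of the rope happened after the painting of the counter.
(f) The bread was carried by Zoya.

(b), (c), (d), (e)

(a) Not entailed — the passage has Yusuf wrapping the note, not Zoya.
(b) Entailed — the original entails any weakening of itself; this just drops 'in the workshop'.
(c) Entailed — this follows by dropping conjuncts from the painting event's description.
(d) Entailed — 'examine' is an activity; 'was examining' entails that some examining happened, so 'examined' holds.
(e) Entailed — the narrative places the painting before the carrying.
(f) Not entailed — Zoya carried the rope, not the bread; the bread belongs to the examining event.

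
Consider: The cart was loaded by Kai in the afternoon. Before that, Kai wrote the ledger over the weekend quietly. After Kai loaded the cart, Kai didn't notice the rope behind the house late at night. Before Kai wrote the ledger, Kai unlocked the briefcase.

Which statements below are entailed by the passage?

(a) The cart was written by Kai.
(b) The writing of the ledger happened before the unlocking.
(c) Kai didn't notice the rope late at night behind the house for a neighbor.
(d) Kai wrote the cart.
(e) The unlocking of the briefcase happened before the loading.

(c), (e)

(a) Not entailed — Kai wrote the ledger, not the cart; the cart belongs to the loading event.
(b) Not entailed — the narrative places the unlocking before the writing, not after.
(c) Entailed — under negation, adding a further restriction is entailed: if no such noticing event occurred, none occurred for a neighbor either.
(d) Not entailed — Kai wrote the ledger, not the cart; the cart belongs to the loading event.
(e) Entailed — the narrative places the unlocking before the loading.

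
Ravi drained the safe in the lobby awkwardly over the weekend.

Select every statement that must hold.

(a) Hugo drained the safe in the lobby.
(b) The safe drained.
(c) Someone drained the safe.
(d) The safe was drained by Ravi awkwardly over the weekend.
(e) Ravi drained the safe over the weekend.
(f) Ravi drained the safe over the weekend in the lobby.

(b), (c), (d), (e), (f)

(a) Not entailed — the passage has Ravi draining the safe, not Hugo.
(b) Entailed — 'Ravi drained the safe' is causative; it entails the inchoative 'the safe drained'.
(c) Entailed — the original entails any weakening of itself; this just drops 'awkwardly', 'over the weekend', 'in the lobby' and generalizes the agent.
(d) Entailed — the original entails any weakening of itself; this just drops 'in the lobby'.
(e) Entailed — the original entails any weakening of itself; this just drops 'awkwardly', 'in the lobby'.
(f) Entailed — every conjunct here is already in the original draining event.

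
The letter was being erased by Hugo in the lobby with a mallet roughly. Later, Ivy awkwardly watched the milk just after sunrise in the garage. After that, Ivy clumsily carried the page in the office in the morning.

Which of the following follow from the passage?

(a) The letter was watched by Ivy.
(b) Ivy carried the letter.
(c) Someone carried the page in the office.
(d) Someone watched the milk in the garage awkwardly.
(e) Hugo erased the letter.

(c), (d)

(a) Not entailed — Ivy watched the milk, not the letter; the letter belongs to the erasing event.
(b) Not entailed — Ivy carried the page, not the letter; the letter belongs to the erasing event.
(c) Entailed — this follows by dropping conjuncts from the carrying event's description.
(d) Entailed — this follows by dropping conjuncts from the watching event's description.
(e) Not entailed — 'was erasing' is progressive on an accomplishment; it does not entail the completed 'erased'.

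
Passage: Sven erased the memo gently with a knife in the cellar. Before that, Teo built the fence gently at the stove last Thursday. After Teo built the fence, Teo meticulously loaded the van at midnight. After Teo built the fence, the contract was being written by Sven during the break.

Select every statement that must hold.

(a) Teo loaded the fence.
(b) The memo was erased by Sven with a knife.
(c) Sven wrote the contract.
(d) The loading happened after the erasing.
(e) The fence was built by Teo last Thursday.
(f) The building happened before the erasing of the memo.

(b), (e), (f)

(a) Not entailed — Teo loaded the van, not the fence; the fence belongs to the building event.
(b) Entailed — every conjunct here is already in the original erasing event.
(c) Not entailed — 'was writing' is progressive on an accomplishment; it does not entail the completed 'wrote'.
(d) Not entailed — the narrative doesn't order the erasing relative to the loading.
(e) Entailed — the original entails any weakening of itself; this just drops 'at the stove', 'gently'.
(f) Entailed — the narrative places the building before the erasing.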